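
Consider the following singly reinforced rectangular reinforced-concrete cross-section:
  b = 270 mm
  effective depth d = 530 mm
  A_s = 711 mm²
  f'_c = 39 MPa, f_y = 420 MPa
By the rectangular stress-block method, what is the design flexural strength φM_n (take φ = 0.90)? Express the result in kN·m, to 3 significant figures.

T = A_s f_y = 711 × 420 = 298620 N = 298.62 kN.
From C = T: a = T/(0.85 f'_c b) = 298620/(0.85 × 39 × 270) = 33.36 mm.
M_n = T(d − a/2) = 298.62 kN × (530 − 16.68) mm = 153.29 kN·m.
φM_n = 0.90 × 153.29 = 137.96 kN·m.

φM_n ≈ 138 kN·m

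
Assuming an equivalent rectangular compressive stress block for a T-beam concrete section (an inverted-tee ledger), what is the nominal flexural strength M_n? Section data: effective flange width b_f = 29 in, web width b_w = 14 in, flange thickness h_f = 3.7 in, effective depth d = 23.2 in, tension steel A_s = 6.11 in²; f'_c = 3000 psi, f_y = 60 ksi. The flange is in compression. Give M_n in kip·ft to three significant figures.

Tension: T = A_s f_y = 6.11 × 60 = 366.6 kips.
Try a within the flange: a = T/(0.85 f'_c b_f) = 366.6/(0.85 × 3 × 29) = 4.957 in.
a = 4.957 > h_f = 3.7 in: the block extends into the web. Split into flange-overhang and web parts.
C_f = 0.85 f'_c (b_f − b_w) h_f = 0.85 × 3 × (29 − 14) × 3.7 = 141.5 kips.
Remaining web compression depth: a_w = (T − C_f)/(0.85 f'_c b_w) = (366.6 − 141.5)/(0.85 × 3 × 14) = 6.305 in.
M_n = C_f(d − h_f/2) + (T − C_f)(d − a_w/2) = 141.5 × (23.2 − 1.85) + 225.1 × (23.2 − 3.1525) = 3021.0 + 4512.7 = 7533.7 kip·in.
M_n = 7533.7/12 = 627.81 kip·ft.

M_n ≈ 628 kip·ft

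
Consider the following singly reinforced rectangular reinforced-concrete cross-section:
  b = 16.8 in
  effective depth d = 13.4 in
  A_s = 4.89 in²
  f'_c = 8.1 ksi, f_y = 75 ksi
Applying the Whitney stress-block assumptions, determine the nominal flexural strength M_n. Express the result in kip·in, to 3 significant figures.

T = A_s f_y = 4.89 × 75 = 366.75 kips.
a = T/(0.85 f'_c b) = 366.75/(0.85 × 8.1 × 16.8) = 3.171 in.
M_n = T(d − a/2) = 366.75 × (13.4 − 1.5855) = 4333.0 kip·in.

M_n ≈ 4330 kip·in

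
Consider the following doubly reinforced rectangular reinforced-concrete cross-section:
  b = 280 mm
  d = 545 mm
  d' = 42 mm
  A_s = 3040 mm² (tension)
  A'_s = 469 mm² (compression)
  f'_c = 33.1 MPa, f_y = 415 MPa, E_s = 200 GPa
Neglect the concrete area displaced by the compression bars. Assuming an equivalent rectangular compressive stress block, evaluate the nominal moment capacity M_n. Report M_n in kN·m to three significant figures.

Assume both tension and compression steel yield.
Net tension couple steel: A_s − A'_s = 2571 mm².
a = (A_s − A'_s) f_y / (0.85 f'_c b) = 1066965/(0.85 × 33.1 × 280) = 135.44 mm.
c = a/β₁ = 135.44/0.814 = 166.39 mm; ε'_s = 0.003(c − d')/c = 0.0022 ≥ f_y/E_s = 0.0021, so compression steel does yield.
M_n = (A_s − A'_s) f_y (d − a/2) + A'_s f_y (d − d') = [1066965 × (545 − 67.72) + 194635 × (545 − 42)] × 10⁻⁶ = 509.24 + 97.90 = 607.14 kN·m.

M_n ≈ 607 kN·m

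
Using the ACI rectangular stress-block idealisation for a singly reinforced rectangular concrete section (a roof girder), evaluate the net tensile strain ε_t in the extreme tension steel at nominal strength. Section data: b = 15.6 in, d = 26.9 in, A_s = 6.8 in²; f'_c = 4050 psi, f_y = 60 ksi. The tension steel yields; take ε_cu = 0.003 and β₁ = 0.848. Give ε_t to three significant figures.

ε_t ≈ 0.00601

a = A_s f_y/(0.85 f'_c b) = 7.597 in.
β₁ = 0.848, so c = a/β₁ = 7.597/0.848 = 8.959 in.
From the linear strain diagram with ε_cu = 0.003: ε_t = 0.003 (d − c)/c = 0.003 × (26.9 − 8.959)/8.959 = 0.00601.
Since ε_t ≥ 0.005, the section is tension-controlled.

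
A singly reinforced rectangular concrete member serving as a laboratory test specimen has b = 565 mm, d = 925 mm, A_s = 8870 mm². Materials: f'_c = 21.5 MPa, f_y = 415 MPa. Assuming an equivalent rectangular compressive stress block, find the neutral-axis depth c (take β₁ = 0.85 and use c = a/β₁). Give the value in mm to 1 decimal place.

c ≈ 419.4 mm

T = A_s f_y = 8870 × 415 = 3681050 N = 3681.05 kN.
Setting C = 0.85 f'_c a b equal to T: a = 3681050/(0.85 × 21.5 × 565) = 356.505 mm.
With β₁ = 0.85, c = a/β₁ = 356.505/0.85 = 419.4 mm.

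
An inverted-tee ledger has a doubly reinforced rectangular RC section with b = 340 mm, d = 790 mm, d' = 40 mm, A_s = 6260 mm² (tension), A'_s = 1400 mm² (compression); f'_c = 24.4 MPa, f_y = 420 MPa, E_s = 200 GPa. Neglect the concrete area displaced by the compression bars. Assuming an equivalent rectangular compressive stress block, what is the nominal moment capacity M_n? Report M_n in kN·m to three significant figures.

M_n ≈ 1760 kN·m

Assume both tension and compression steel yield.
Net tension couple steel: A_s − A'_s = 4860 mm².
a = (A_s − A'_s) f_y / (0.85 f'_c b) = 2041200/(0.85 × 24.4 × 340) = 289.47 mm.
c = a/β₁ = 289.47/0.85 = 340.55 mm; ε'_s = 0.003(c − d')/c = 0.0026 ≥ f_y/E_s = 0.0021, so compression steel does yield.
M_n = (A_s − A'_s) f_y (d − a/2) + A'_s f_y (d − d') = [2041200 × (790 − 144.735) + 588000 × (790 − 40)] × 10⁻⁶ = 1317.11 + 441.00 = 1758.11 kN·m.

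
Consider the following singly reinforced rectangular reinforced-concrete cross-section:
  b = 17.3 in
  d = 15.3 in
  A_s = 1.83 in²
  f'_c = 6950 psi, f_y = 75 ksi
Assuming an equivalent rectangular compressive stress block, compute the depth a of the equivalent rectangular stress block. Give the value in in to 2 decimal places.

a ≈ 1.34 in

T = A_s f_y = 1.83 × 75 = 137.25 kips.
a = T/(0.85 f'_c b) = 137.25/(0.85 × 6.95 × 17.3) = 1.34 in.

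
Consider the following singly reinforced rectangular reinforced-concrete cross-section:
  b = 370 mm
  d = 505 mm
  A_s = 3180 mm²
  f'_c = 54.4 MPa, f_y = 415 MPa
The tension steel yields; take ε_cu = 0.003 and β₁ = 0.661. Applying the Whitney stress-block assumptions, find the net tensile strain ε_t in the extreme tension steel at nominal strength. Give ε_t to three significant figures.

a = A_s f_y/(0.85 f'_c b) = 77.14 mm.
β₁ = 0.661, so c = a/β₁ = 77.14/0.661 = 116.70 mm.
From the linear strain diagram with ε_cu = 0.003: ε_t = 0.003 (d − c)/c = 0.003 × (505 − 116.70)/116.70 = 0.00998.
Since ε_t ≥ 0.005, the section is tension-controlled.

ε_t ≈ 0.00998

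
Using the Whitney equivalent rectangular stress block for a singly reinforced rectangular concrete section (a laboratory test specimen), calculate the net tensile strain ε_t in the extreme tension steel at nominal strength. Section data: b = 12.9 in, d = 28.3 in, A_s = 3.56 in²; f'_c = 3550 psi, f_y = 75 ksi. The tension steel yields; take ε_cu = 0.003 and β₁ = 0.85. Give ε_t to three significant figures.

ε_t ≈ 0.00752

a = A_s f_y/(0.85 f'_c b) = 6.859 in.
β₁ = 0.85, so c = a/β₁ = 6.859/0.85 = 8.069 in.
From the linear strain diagram with ε_cu = 0.003: ε_t = 0.003 (d − c)/c = 0.003 × (28.3 − 8.069)/8.069 = 0.00752.
Since ε_t ≥ 0.005, the section is tension-controlled.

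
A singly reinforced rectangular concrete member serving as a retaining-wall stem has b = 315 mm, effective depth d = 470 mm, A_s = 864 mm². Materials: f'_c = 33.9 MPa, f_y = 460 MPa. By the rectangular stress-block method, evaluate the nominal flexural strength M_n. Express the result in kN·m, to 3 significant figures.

T = A_s f_y = 864 × 460 = 397440 N = 397.44 kN.
From C = T: a = T/(0.85 f'_c b) = 397440/(0.85 × 33.9 × 315) = 43.79 mm.
M_n = T(d − a/2) = 397.44 kN × (470 − 21.895) mm = 178.09 kN·m.

M_n ≈ 178 kN·m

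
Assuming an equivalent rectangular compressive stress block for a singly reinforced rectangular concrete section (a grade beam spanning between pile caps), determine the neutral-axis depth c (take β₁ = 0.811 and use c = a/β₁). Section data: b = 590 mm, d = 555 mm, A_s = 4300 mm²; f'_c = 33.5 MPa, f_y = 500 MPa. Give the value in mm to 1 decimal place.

T = A_s f_y = 4300 × 500 = 2150000 N = 2150 kN.
Setting C = 0.85 f'_c a b equal to T: a = 2150000/(0.85 × 33.5 × 590) = 127.974 mm.
With β₁ = 0.811, c = a/β₁ = 127.974/0.811 = 157.8 mm.

c ≈ 157.8 mm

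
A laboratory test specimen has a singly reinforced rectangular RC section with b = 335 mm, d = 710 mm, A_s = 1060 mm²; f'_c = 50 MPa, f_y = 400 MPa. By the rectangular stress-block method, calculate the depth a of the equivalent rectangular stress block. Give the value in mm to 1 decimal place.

a ≈ 29.8 mm

T = A_s f_y = 1060 × 400 = 424000 N = 424 kN.
Setting C = 0.85 f'_c a b equal to T: a = 424000/(0.85 × 50 × 335) = 29.8 mm.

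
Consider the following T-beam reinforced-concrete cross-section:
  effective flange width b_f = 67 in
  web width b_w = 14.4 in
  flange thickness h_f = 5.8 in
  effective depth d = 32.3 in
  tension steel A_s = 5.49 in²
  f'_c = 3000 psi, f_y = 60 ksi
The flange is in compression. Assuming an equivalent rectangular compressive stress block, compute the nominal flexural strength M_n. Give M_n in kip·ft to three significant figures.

Tension: T = A_s f_y = 5.49 × 60 = 329.4 kips.
Try a within the flange: a = T/(0.85 f'_c b_f) = 329.4/(0.85 × 3 × 67) = 1.928 in.
Since a = 1.928 ≤ h_f = 5.8 in, the stress block lies entirely in the flange; analyse as a rectangular beam of width b_f.
M_n = T(d − a/2) = 329.4 × (32.3 − 0.964) = 10322.1 kip·in.
M_n = 10322.1/12 = 860.18 kip·ft.

M_n ≈ 860 kip·ft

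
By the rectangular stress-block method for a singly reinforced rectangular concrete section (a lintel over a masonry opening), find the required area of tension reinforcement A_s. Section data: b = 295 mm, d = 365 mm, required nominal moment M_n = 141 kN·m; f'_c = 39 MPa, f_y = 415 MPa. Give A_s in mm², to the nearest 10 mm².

A_s ≈ 990 mm²

With M_n = 0.85 f'_c a b (d − a/2), solve the quadratic for a:
a = d − √(d² − 2M_n/(0.85 f'_c b)) = 365 − √(365² − 2 × 141×10⁶/(0.85 × 39 × 295)) = 41.91 mm.
A_s = 0.85 f'_c a b / f_y = 0.85 × 39 × 41.91 × 295 / 415 = 987.6 mm².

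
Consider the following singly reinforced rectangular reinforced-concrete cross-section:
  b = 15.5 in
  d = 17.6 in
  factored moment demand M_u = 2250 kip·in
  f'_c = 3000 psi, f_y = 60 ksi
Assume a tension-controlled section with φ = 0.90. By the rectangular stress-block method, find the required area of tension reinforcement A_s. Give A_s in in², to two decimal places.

M_n = M_u/φ = 2250/0.90 = 2500 kip·in.
From M_n = 0.85 f'_c a b (d − a/2):
a = d − √(d² − 2M_n/(0.85 f'_c b)) = 17.6 − √(17.6² − 2 × 2500/(0.85 × 3 × 15.5)) = 4.063 in.
A_s = 0.85 f'_c a b / f_y = 0.85 × 3 × 4.063 × 15.5 / 60 = 2.677 in².

A_s ≈ 2.68 in²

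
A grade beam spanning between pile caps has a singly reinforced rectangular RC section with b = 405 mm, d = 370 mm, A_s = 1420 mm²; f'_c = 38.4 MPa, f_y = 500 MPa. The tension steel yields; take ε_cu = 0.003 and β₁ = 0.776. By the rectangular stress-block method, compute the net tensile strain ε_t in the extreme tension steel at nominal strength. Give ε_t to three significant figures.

a = A_s f_y/(0.85 f'_c b) = 53.71 mm.
β₁ = 0.776, so c = a/β₁ = 53.71/0.776 = 69.21 mm.
From the linear strain diagram with ε_cu = 0.003: ε_t = 0.003 (d − c)/c = 0.003 × (370 − 69.21)/69.21 = 0.0130.
Since ε_t ≥ 0.005, the section is tension-controlled.

ε_t ≈ 0.0130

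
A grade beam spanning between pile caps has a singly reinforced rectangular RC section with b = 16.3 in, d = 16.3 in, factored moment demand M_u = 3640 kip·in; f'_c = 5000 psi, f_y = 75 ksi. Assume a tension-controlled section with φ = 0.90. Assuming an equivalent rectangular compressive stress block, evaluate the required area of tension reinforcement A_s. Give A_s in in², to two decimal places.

A_s ≈ 3.78 in²

M_n = M_u/φ = 3640/0.90 = 4044.44 kip·in.
From M_n = 0.85 f'_c a b (d − a/2):
a = d − √(d² − 2M_n/(0.85 f'_c b)) = 16.3 − √(16.3² − 2 × 4044.44/(0.85 × 5 × 16.3)) = 4.097 in.
A_s = 0.85 f'_c a b / f_y = 0.85 × 5 × 4.097 × 16.3 / 75 = 3.784 in².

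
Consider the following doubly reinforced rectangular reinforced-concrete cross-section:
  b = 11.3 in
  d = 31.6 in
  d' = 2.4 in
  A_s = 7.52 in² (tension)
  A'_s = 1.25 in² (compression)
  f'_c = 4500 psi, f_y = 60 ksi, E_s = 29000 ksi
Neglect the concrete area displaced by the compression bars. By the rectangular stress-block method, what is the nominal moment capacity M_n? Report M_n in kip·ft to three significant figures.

M_n ≈ 1040 kip·ft

Assume both steels yield.
a = (A_s − A'_s) f_y/(0.85 f'_c b) = (7.52 − 1.25) × 60/(0.85 × 4.5 × 11.3) = 8.704 in.
c = a/β₁ = 8.704/0.825 = 10.550 in; ε'_s = 0.003(c − d')/c = 0.0023 ≥ ε_y = 0.0021, so the compression steel yields.
M_n = (A_s − A'_s) f_y (d − a/2) + A'_s f_y (d − d') = 376.2 × (31.6 − 4.352) + 75 × (31.6 − 2.4) = 10250.7 + 2190.0 = 12440.7 kip·in = 12440.7/12 = 1036.73 kip·ft.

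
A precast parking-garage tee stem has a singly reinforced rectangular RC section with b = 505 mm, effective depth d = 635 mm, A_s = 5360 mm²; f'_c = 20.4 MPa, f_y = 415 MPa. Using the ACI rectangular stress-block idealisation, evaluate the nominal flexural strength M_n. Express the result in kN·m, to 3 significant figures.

M_n ≈ 1130 kN·m

T = A_s f_y = 5360 × 415 = 2224400 N = 2224.4 kN.
From C = T: a = T/(0.85 f'_c b) = 2224400/(0.85 × 20.4 × 505) = 254.02 mm.
M_n = T(d − a/2) = 2224.4 kN × (635 − 127.01) mm = 1129.97 kN·m.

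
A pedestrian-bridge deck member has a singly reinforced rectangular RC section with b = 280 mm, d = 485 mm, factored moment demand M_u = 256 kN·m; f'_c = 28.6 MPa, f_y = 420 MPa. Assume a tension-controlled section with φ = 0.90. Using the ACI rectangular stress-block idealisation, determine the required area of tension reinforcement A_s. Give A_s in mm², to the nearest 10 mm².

A_s ≈ 1550 mm²

M_n = M_u/φ = 256/0.90 = 284.444 kN·m.
With M_n = 0.85 f'_c a b (d − a/2), solve the quadratic for a:
a = d − √(d² − 2M_n/(0.85 f'_c b)) = 485 − √(485² − 2 × 284.444×10⁶/(0.85 × 28.6 × 280)) = 95.58 mm.
A_s = 0.85 f'_c a b / f_y = 0.85 × 28.6 × 95.58 × 280 / 420 = 1549.0 mm².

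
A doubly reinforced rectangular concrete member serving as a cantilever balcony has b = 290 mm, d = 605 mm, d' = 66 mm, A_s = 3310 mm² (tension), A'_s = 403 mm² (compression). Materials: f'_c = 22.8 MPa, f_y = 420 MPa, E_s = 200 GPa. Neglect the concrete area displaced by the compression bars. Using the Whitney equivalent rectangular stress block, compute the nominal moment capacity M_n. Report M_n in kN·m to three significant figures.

M_n ≈ 697 kN·m

Assume both tension and compression steel yield.
Net tension couple steel: A_s − A'_s = 2907 mm².
a = (A_s − A'_s) f_y / (0.85 f'_c b) = 1220940/(0.85 × 22.8 × 290) = 217.24 mm.
c = a/β₁ = 217.24/0.85 = 255.58 mm; ε'_s = 0.003(c − d')/c = 0.0022 ≥ f_y/E_s = 0.0021, so compression steel does yield.
M_n = (A_s − A'_s) f_y (d − a/2) + A'_s f_y (d − d') = [1220940 × (605 − 108.62) + 169260 × (605 − 66)] × 10⁻⁶ = 606.05 + 91.23 = 697.28 kN·m.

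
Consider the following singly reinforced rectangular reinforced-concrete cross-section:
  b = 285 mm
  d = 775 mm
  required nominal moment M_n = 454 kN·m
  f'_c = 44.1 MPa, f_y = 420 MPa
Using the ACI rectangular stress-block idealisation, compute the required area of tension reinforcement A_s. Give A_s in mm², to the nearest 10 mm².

With M_n = 0.85 f'_c a b (d − a/2), solve the quadratic for a:
a = d − √(d² − 2M_n/(0.85 f'_c b)) = 775 − √(775² − 2 × 454×10⁶/(0.85 × 44.1 × 285)) = 56.92 mm.
A_s = 0.85 f'_c a b / f_y = 0.85 × 44.1 × 56.92 × 285 / 420 = 1447.8 mm².

A_s ≈ 1450 mm²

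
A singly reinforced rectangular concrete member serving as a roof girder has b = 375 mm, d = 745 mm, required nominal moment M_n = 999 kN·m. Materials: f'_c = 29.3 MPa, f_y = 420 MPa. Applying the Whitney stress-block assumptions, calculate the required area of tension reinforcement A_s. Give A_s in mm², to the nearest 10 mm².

With M_n = 0.85 f'_c a b (d − a/2), solve the quadratic for a:
a = d − √(d² − 2M_n/(0.85 f'_c b)) = 745 − √(745² − 2 × 999×10⁶/(0.85 × 29.3 × 375)) = 160.97 mm.
A_s = 0.85 f'_c a b / f_y = 0.85 × 29.3 × 160.97 × 375 / 420 = 3579.4 mm².

A_s ≈ 3580 mm²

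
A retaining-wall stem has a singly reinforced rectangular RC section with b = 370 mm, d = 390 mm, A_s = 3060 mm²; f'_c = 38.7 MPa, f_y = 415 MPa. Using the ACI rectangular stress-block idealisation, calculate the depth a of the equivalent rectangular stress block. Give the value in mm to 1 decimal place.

T = A_s f_y = 3060 × 415 = 1269900 N = 1269.9 kN.
Setting C = 0.85 f'_c a b equal to T: a = 1269900/(0.85 × 38.7 × 370) = 104.3 mm.

a ≈ 104.3 mm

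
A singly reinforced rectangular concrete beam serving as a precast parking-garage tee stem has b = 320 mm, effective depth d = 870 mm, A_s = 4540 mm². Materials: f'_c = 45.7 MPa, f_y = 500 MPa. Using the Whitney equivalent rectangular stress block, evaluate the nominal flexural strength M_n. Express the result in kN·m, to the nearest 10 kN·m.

M_n ≈ 1770 kN·m

T = A_s f_y = 4540 × 500 = 2270000 N = 2270 kN.
From C = T: a = T/(0.85 f'_c b) = 2270000/(0.85 × 45.7 × 320) = 182.62 mm.
M_n = T(d − a/2) = 2270 kN × (870 − 91.31) mm = 1767.63 kN·m.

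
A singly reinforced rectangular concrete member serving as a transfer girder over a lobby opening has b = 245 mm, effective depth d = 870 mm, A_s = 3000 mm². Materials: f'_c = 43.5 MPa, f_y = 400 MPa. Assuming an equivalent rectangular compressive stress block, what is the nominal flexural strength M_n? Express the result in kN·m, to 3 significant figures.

T = A_s f_y = 3000 × 400 = 1200000 N = 1200 kN.
From C = T: a = T/(0.85 f'_c b) = 1200000/(0.85 × 43.5 × 245) = 132.47 mm.
M_n = T(d − a/2) = 1200 kN × (870 − 66.235) mm = 964.52 kN·m.

M_n ≈ 965 kN·m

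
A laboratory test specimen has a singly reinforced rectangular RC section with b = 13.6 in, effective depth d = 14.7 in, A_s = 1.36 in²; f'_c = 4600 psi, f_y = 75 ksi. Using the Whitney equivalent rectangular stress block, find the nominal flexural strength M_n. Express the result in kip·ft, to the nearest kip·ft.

M_n ≈ 117 kip·ft

T = A_s f_y = 1.36 × 75 = 102 kips.
a = T/(0.85 f'_c b) = 102/(0.85 × 4.6 × 13.6) = 1.918 in.
M_n = T(d − a/2) = 102 × (14.7 − 0.959) = 1401.6 kip·in = 1401.6/12 = 116.80 kip·ft.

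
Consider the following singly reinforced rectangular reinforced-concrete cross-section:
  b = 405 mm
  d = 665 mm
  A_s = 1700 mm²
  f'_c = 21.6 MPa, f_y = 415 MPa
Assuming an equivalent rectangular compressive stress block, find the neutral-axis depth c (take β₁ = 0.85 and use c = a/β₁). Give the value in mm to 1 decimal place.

T = A_s f_y = 1700 × 415 = 705500 N = 705.5 kN.
Setting C = 0.85 f'_c a b equal to T: a = 705500/(0.85 × 21.6 × 405) = 94.879 mm.
With β₁ = 0.85, c = a/β₁ = 94.879/0.85 = 111.6 mm.

c ≈ 111.6 mm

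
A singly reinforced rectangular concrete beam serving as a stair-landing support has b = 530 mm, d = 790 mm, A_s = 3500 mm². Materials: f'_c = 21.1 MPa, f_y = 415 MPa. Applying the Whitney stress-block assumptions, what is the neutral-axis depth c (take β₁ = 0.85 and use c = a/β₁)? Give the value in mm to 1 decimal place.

c ≈ 179.8 mm

T = A_s f_y = 3500 × 415 = 1452500 N = 1452.5 kN.
Setting C = 0.85 f'_c a b equal to T: a = 1452500/(0.85 × 21.1 × 530) = 152.805 mm.
With β₁ = 0.85, c = a/β₁ = 152.805/0.85 = 179.8 mm.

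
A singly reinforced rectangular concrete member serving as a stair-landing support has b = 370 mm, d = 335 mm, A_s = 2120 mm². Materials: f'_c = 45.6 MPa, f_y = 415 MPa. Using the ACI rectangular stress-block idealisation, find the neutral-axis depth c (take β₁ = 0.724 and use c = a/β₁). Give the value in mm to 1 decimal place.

c ≈ 84.7 mm

T = A_s f_y = 2120 × 415 = 879800 N = 879.8 kN.
Setting C = 0.85 f'_c a b equal to T: a = 879800/(0.85 × 45.6 × 370) = 61.348 mm.
With β₁ = 0.724, c = a/β₁ = 61.348/0.724 = 84.7 mm.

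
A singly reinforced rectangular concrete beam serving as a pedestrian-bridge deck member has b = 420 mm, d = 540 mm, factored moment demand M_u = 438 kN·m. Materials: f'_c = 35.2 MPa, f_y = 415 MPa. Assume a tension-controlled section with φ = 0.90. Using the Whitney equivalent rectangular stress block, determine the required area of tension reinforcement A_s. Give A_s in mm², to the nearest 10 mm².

A_s ≈ 2340 mm²

M_n = M_u/φ = 438/0.90 = 486.667 kN·m.
With M_n = 0.85 f'_c a b (d − a/2), solve the quadratic for a:
a = d − √(d² − 2M_n/(0.85 f'_c b)) = 540 − √(540² − 2 × 486.667×10⁶/(0.85 × 35.2 × 420)) = 77.24 mm.
A_s = 0.85 f'_c a b / f_y = 0.85 × 35.2 × 77.24 × 420 / 415 = 2338.9 mm².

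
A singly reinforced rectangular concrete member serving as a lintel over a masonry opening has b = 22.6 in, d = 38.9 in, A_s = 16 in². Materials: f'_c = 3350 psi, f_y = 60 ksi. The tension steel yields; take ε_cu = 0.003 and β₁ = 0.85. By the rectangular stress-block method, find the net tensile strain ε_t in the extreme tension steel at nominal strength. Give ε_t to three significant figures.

a = A_s f_y/(0.85 f'_c b) = 14.918 in.
β₁ = 0.85, so c = a/β₁ = 14.918/0.85 = 17.551 in.
From the linear strain diagram with ε_cu = 0.003: ε_t = 0.003 (d − c)/c = 0.003 × (38.9 − 17.551)/17.551 = 0.00365.
ε_t < 0.004 — the section is over-reinforced for flexure under ACI limits.

ε_t ≈ 0.00365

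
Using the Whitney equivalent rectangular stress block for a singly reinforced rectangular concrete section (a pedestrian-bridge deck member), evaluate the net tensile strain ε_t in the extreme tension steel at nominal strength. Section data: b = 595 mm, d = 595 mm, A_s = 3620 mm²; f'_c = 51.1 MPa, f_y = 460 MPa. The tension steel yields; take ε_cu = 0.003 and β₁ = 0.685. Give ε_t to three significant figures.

a = A_s f_y/(0.85 f'_c b) = 64.43 mm.
β₁ = 0.685, so c = a/β₁ = 64.43/0.685 = 94.06 mm.
From the linear strain diagram with ε_cu = 0.003: ε_t = 0.003 (d − c)/c = 0.003 × (595 − 94.06)/94.06 = 0.0160.
Since ε_t ≥ 0.005, the section is tension-controlled.

ε_t ≈ 0.0160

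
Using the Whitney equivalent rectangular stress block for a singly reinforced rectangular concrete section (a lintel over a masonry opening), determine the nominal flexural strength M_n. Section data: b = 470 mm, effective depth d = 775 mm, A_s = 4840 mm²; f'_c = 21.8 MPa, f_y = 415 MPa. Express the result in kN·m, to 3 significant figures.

T = A_s f_y = 4840 × 415 = 2008600 N = 2008.6 kN.
From C = T: a = T/(0.85 f'_c b) = 2008600/(0.85 × 21.8 × 470) = 230.63 mm.
M_n = T(d − a/2) = 2008.6 kN × (775 − 115.315) mm = 1325.04 kN·m.

M_n ≈ 1330 kN·m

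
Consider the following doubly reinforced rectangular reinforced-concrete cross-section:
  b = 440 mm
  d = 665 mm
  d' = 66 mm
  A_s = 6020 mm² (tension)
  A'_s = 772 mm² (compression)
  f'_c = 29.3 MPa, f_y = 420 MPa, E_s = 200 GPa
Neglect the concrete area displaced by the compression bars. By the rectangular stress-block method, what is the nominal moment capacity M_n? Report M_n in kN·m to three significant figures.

Assume both tension and compression steel yield.
Net tension couple steel: A_s − A'_s = 5248 mm².
a = (A_s − A'_s) f_y / (0.85 f'_c b) = 2204160/(0.85 × 29.3 × 440) = 201.14 mm.
c = a/β₁ = 201.14/0.841 = 239.17 mm; ε'_s = 0.003(c − d')/c = 0.0022 ≥ f_y/E_s = 0.0021, so compression steel does yield.
M_n = (A_s − A'_s) f_y (d − a/2) + A'_s f_y (d − d') = [2204160 × (665 − 100.57) + 324240 × (665 − 66)] × 10⁻⁶ = 1244.09 + 194.22 = 1438.31 kN·m.

M_n ≈ 1440 kN·m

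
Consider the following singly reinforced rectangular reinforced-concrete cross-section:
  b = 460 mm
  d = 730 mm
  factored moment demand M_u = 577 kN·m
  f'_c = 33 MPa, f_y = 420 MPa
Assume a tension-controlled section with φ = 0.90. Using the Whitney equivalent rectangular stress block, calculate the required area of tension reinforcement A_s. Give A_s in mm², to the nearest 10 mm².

A_s ≈ 2200 mm²

M_n = M_u/φ = 577/0.90 = 641.111 kN·m.
With M_n = 0.85 f'_c a b (d − a/2), solve the quadratic for a:
a = d − √(d² − 2M_n/(0.85 f'_c b)) = 730 − √(730² − 2 × 641.111×10⁶/(0.85 × 33 × 460)) = 71.57 mm.
A_s = 0.85 f'_c a b / f_y = 0.85 × 33 × 71.57 × 460 / 420 = 2198.7 mm².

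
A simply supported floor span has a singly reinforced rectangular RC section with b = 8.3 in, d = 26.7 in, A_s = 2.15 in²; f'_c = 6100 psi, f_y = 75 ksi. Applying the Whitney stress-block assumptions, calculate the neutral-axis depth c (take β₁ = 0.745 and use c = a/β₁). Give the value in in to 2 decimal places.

T = A_s f_y = 2.15 × 75 = 161.25 kips.
a = T/(0.85 f'_c b) = 161.25/(0.85 × 6.1 × 8.3) = 3.7469 in.
With β₁ = 0.745, c = a/β₁ = 3.7469/0.745 = 5.03 in.

c ≈ 5.03 in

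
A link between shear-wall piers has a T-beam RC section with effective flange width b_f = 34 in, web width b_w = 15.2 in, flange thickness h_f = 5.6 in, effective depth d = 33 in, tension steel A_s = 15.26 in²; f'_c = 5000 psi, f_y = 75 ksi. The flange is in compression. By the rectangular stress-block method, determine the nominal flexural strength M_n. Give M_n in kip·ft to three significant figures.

Tension: T = A_s f_y = 15.26 × 75 = 1144.5 kips.
Try a within the flange: a = T/(0.85 f'_c b_f) = 1144.5/(0.85 × 5 × 34) = 7.920 in.
a = 7.920 > h_f = 5.6 in: the block extends into the web. Split into flange-overhang and web parts.
C_f = 0.85 f'_c (b_f − b_w) h_f = 0.85 × 5 × (34 − 15.2) × 5.6 = 447.4 kips.
Remaining web compression depth: a_w = (T − C_f)/(0.85 f'_c b_w) = (1144.5 − 447.4)/(0.85 × 5 × 15.2) = 10.791 in.
M_n = C_f(d − h_f/2) + (T − C_f)(d − a_w/2) = 447.4 × (33 − 2.8) + 697.1 × (33 − 5.3955) = 13511.5 + 19243.1 = 32754.6 kip·in.
M_n = 32754.6/12 = 2729.55 kip·ft.

M_n ≈ 2730 kip·ft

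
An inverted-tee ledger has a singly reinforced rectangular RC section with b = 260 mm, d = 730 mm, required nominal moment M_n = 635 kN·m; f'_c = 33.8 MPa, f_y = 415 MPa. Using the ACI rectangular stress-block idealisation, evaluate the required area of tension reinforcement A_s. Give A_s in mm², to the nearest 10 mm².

With M_n = 0.85 f'_c a b (d − a/2), solve the quadratic for a:
a = d − √(d² − 2M_n/(0.85 f'_c b)) = 730 − √(730² − 2 × 635×10⁶/(0.85 × 33.8 × 260)) = 127.60 mm.
A_s = 0.85 f'_c a b / f_y = 0.85 × 33.8 × 127.60 × 260 / 415 = 2296.7 mm².

A_s ≈ 2300 mm²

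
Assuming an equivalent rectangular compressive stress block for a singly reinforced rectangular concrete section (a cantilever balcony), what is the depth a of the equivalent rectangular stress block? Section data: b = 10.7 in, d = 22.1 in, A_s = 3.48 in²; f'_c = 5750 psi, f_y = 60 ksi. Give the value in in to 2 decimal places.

a ≈ 3.99 in

T = A_s f_y = 3.48 × 60 = 208.8 kips.
a = T/(0.85 f'_c b) = 208.8/(0.85 × 5.75 × 10.7) = 3.99 in.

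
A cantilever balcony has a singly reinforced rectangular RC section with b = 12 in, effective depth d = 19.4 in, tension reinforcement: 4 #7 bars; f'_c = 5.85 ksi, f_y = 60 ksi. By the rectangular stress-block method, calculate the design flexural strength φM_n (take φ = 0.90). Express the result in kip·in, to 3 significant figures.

φM_n ≈ 2360 kip·in

A_s = 4 × 0.6 = 2.4 in².
T = A_s f_y = 2.4 × 60 = 144 kips.
a = T/(0.85 f'_c b) = 144/(0.85 × 5.85 × 12) = 2.413 in.
M_n = T(d − a/2) = 144 × (19.4 − 1.2065) = 2619.9 kip·in.
φM_n = 0.90 × 2619.9 = 2357.9 kip·in.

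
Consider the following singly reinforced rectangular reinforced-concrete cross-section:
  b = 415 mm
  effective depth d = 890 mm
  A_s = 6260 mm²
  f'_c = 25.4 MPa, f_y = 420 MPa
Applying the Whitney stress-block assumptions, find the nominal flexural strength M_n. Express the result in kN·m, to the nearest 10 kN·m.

M_n ≈ 1950 kN·m

T = A_s f_y = 6260 × 420 = 2629200 N = 2629.2 kN.
From C = T: a = T/(0.85 f'_c b) = 2629200/(0.85 × 25.4 × 415) = 293.44 mm.
M_n = T(d − a/2) = 2629.2 kN × (890 − 146.72) mm = 1954.23 kN·m.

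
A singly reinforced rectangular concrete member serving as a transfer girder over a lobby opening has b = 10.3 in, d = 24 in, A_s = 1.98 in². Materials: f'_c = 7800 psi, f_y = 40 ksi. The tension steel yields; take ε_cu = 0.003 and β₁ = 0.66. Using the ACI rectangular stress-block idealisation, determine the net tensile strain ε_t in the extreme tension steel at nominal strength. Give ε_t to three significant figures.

a = A_s f_y/(0.85 f'_c b) = 1.160 in.
β₁ = 0.66, so c = a/β₁ = 1.160/0.66 = 1.758 in.
From the linear strain diagram with ε_cu = 0.003: ε_t = 0.003 (d − c)/c = 0.003 × (24 − 1.758)/1.758 = 0.0380.
Since ε_t ≥ 0.005, the section is tension-controlled.

ε_t ≈ 0.0380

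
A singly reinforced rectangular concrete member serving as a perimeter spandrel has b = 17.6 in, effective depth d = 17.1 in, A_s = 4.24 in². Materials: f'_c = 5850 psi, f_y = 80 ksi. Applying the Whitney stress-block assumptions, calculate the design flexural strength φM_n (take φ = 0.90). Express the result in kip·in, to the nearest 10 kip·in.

T = A_s f_y = 4.24 × 80 = 339.2 kips.
a = T/(0.85 f'_c b) = 339.2/(0.85 × 5.85 × 17.6) = 3.876 in.
M_n = T(d − a/2) = 339.2 × (17.1 − 1.938) = 5143.0 kip·in.
φM_n = 0.90 × 5143.0 = 4628.7 kip·in.

φM_n ≈ 4630 kip·in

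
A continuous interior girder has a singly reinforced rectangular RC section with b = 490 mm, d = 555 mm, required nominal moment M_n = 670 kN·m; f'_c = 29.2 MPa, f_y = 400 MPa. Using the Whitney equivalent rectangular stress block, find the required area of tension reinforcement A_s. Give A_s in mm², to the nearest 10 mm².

A_s ≈ 3350 mm²

With M_n = 0.85 f'_c a b (d − a/2), solve the quadratic for a:
a = d − √(d² − 2M_n/(0.85 f'_c b)) = 555 − √(555² − 2 × 670×10⁶/(0.85 × 29.2 × 490)) = 110.20 mm.
A_s = 0.85 f'_c a b / f_y = 0.85 × 29.2 × 110.20 × 490 / 400 = 3350.6 mm².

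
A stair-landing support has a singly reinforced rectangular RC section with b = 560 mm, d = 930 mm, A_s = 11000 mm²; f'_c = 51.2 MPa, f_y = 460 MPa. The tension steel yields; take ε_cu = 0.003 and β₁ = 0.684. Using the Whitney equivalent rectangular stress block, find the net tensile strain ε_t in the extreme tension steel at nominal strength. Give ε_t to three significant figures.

a = A_s f_y/(0.85 f'_c b) = 207.62 mm.
β₁ = 0.684, so c = a/β₁ = 207.62/0.684 = 303.54 mm.
From the linear strain diagram with ε_cu = 0.003: ε_t = 0.003 (d − c)/c = 0.003 × (930 − 303.54)/303.54 = 0.00619.
Since ε_t ≥ 0.005, the section is tension-controlled.

ε_t ≈ 0.00619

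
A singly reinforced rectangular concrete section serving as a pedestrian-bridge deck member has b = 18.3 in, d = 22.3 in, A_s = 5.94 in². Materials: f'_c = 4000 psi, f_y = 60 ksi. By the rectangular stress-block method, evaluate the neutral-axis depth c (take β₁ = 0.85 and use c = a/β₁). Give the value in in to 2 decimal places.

T = A_s f_y = 5.94 × 60 = 356.4 kips.
a = T/(0.85 f'_c b) = 356.4/(0.85 × 4 × 18.3) = 5.7281 in.
With β₁ = 0.85, c = a/β₁ = 5.7281/0.85 = 6.74 in.

c ≈ 6.74 in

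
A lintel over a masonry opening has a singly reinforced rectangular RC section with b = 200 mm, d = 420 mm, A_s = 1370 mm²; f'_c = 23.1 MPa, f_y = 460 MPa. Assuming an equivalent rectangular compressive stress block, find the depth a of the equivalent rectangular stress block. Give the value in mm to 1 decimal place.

T = A_s f_y = 1370 × 460 = 630200 N = 630.2 kN.
Setting C = 0.85 f'_c a b equal to T: a = 630200/(0.85 × 23.1 × 200) = 160.5 mm.

a ≈ 160.5 mm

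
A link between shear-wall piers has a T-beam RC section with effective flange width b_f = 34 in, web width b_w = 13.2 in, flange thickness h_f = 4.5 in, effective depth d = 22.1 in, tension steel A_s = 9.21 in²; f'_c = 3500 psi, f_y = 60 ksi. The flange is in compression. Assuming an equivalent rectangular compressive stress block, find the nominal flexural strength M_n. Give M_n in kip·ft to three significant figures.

Tension: T = A_s f_y = 9.21 × 60 = 552.6 kips.
Try a within the flange: a = T/(0.85 f'_c b_f) = 552.6/(0.85 × 3.5 × 34) = 5.463 in.
a = 5.463 > h_f = 4.5 in: the block extends into the web. Split into flange-overhang and web parts.
C_f = 0.85 f'_c (b_f − b_w) h_f = 0.85 × 3.5 × (34 − 13.2) × 4.5 = 278.5 kips.
Remaining web compression depth: a_w = (T − C_f)/(0.85 f'_c b_w) = (552.6 − 278.5)/(0.85 × 3.5 × 13.2) = 6.980 in.
M_n = C_f(d − h_f/2) + (T − C_f)(d − a_w/2) = 278.5 × (22.1 − 2.25) + 274.1 × (22.1 − 3.49) = 5528.2 + 5101.0 = 10629.2 kip·in.
M_n = 10629.2/12 = 885.77 kip·ft.

M_n ≈ 886 kip·ft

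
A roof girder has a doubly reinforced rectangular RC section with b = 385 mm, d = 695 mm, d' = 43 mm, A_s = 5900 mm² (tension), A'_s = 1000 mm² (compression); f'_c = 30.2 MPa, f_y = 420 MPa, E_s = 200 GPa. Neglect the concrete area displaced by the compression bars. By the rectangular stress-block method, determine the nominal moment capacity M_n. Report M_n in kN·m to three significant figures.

M_n ≈ 1490 kN·m

Assume both tension and compression steel yield.
Net tension couple steel: A_s − A'_s = 4900 mm².
a = (A_s − A'_s) f_y / (0.85 f'_c b) = 2058000/(0.85 × 30.2 × 385) = 208.24 mm.
c = a/β₁ = 208.24/0.834 = 249.69 mm; ε'_s = 0.003(c − d')/c = 0.0025 ≥ f_y/E_s = 0.0021, so compression steel does yield.
M_n = (A_s − A'_s) f_y (d − a/2) + A'_s f_y (d − d') = [2058000 × (695 − 104.12) + 420000 × (695 − 43)] × 10⁻⁶ = 1216.03 + 273.84 = 1489.87 kN·m.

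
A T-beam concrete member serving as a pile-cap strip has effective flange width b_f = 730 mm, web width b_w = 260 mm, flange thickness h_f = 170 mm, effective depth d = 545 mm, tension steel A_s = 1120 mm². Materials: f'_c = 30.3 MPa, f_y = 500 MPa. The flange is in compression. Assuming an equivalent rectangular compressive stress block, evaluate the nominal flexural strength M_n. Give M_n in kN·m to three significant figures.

M_n ≈ 297 kN·m

Tension: T = A_s f_y = 1120 × 500 = 560000 N.
Try a within the flange: a = T/(0.85 f'_c b_f) = 560000/(0.85 × 30.3 × 730) = 29.79 mm.
Since a = 29.79 ≤ h_f = 170 mm, the stress block lies entirely in the flange; analyse as a rectangular beam of width b_f.
M_n = T(d − a/2) = 560000 × (545 − 14.895) = 296.86 × 10⁶ N·mm.
M_n = 296.86 kN·m.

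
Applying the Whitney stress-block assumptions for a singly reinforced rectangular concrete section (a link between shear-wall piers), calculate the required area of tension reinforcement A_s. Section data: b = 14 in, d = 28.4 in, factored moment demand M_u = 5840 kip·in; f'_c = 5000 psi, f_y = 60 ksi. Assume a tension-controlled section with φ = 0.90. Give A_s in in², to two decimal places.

A_s ≈ 4.11 in²

M_n = M_u/φ = 5840/0.90 = 6488.89 kip·in.
From M_n = 0.85 f'_c a b (d − a/2):
a = d − √(d² − 2M_n/(0.85 f'_c b)) = 28.4 − √(28.4² − 2 × 6488.89/(0.85 × 5 × 14)) = 4.142 in.
A_s = 0.85 f'_c a b / f_y = 0.85 × 5 × 4.142 × 14 / 60 = 4.107 in².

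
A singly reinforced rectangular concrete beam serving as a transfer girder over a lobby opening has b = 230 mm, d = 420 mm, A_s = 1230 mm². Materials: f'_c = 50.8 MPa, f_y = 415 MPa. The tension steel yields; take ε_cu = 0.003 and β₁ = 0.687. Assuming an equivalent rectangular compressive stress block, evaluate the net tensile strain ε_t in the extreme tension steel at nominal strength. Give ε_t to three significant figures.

ε_t ≈ 0.0138

a = A_s f_y/(0.85 f'_c b) = 51.40 mm.
β₁ = 0.687, so c = a/β₁ = 51.40/0.687 = 74.82 mm.
From the linear strain diagram with ε_cu = 0.003: ε_t = 0.003 (d − c)/c = 0.003 × (420 − 74.82)/74.82 = 0.0138.
Since ε_t ≥ 0.005, the section is tension-controlled.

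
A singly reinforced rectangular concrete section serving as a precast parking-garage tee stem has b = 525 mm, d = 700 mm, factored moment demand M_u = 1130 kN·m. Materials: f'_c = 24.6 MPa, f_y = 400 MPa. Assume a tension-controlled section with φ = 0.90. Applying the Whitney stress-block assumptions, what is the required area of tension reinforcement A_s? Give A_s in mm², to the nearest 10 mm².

A_s ≈ 5180 mm²

M_n = M_u/φ = 1130/0.90 = 1255.56 kN·m.
With M_n = 0.85 f'_c a b (d − a/2), solve the quadratic for a:
a = d − √(d² − 2M_n/(0.85 f'_c b)) = 700 − √(700² − 2 × 1255.56×10⁶/(0.85 × 24.6 × 525)) = 188.87 mm.
A_s = 0.85 f'_c a b / f_y = 0.85 × 24.6 × 188.87 × 525 / 400 = 5183.4 mm².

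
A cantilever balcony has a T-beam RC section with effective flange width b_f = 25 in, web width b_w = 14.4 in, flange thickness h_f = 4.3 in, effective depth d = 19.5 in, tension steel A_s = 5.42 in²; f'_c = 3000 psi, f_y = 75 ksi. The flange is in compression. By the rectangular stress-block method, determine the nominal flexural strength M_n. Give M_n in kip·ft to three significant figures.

M_n ≈ 544 kip·ft

Tension: T = A_s f_y = 5.42 × 75 = 406.5 kips.
Try a within the flange: a = T/(0.85 f'_c b_f) = 406.5/(0.85 × 3 × 25) = 6.376 in.
a = 6.376 > h_f = 4.3 in: the block extends into the web. Split into flange-overhang and web parts.
C_f = 0.85 f'_c (b_f − b_w) h_f = 0.85 × 3 × (25 − 14.4) × 4.3 = 116.2 kips.
Remaining web compression depth: a_w = (T − C_f)/(0.85 f'_c b_w) = (406.5 − 116.2)/(0.85 × 3 × 14.4) = 7.906 in.
M_n = C_f(d − h_f/2) + (T − C_f)(d − a_w/2) = 116.2 × (19.5 − 2.15) + 290.3 × (19.5 − 3.953) = 2016.1 + 4513.3 = 6529.4 kip·in.
M_n = 6529.4/12 = 544.12 kip·ft.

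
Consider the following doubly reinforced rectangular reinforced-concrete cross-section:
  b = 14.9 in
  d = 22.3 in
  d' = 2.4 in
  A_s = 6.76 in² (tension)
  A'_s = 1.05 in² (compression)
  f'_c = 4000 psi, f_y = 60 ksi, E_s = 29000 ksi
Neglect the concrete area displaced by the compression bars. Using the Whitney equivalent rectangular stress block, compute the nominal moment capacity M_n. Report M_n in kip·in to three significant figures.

M_n ≈ 7740 kip·in

Assume both steels yield.
a = (A_s − A'_s) f_y/(0.85 f'_c b) = (6.76 − 1.05) × 60/(0.85 × 4 × 14.9) = 6.763 in.
c = a/β₁ = 6.763/0.85 = 7.956 in; ε'_s = 0.003(c − d')/c = 0.0021 ≥ ε_y = 0.0021, so the compression steel yields.
M_n = (A_s − A'_s) f_y (d − a/2) + A'_s f_y (d − d') = 342.6 × (22.3 − 3.3815) + 63 × (22.3 − 2.4) = 6481.5 + 1253.7 = 7735.2 kip·in.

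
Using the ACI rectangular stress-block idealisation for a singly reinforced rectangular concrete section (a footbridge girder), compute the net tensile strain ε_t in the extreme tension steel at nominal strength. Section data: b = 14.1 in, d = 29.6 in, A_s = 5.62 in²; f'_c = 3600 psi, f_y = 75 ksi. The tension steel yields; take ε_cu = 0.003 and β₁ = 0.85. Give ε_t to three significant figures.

ε_t ≈ 0.00473

a = A_s f_y/(0.85 f'_c b) = 9.769 in.
β₁ = 0.85, so c = a/β₁ = 9.769/0.85 = 11.493 in.
From the linear strain diagram with ε_cu = 0.003: ε_t = 0.003 (d − c)/c = 0.003 × (29.6 − 11.493)/11.493 = 0.00473.
ε_t is between 0.004 and 0.005 — transition zone.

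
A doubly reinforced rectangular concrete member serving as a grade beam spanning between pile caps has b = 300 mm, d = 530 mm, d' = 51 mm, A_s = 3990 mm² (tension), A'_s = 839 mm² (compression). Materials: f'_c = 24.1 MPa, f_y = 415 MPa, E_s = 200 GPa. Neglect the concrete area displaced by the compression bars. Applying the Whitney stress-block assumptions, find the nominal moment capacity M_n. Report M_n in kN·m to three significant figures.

M_n ≈ 721 kN·m

Assume both tension and compression steel yield.
Net tension couple steel: A_s − A'_s = 3151 mm².
a = (A_s − A'_s) f_y / (0.85 f'_c b) = 1307665/(0.85 × 24.1 × 300) = 212.78 mm.
c = a/β₁ = 212.78/0.85 = 250.33 mm; ε'_s = 0.003(c − d')/c = 0.0024 ≥ f_y/E_s = 0.0021, so compression steel does yield.
M_n = (A_s − A'_s) f_y (d − a/2) + A'_s f_y (d − d') = [1307665 × (530 − 106.39) + 348185 × (530 − 51)] × 10⁻⁶ = 553.94 + 166.78 = 720.72 kN·m.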